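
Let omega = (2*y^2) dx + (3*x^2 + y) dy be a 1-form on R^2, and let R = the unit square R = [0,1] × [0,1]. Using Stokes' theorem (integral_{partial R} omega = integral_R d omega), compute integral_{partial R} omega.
integral_(partial R) omega = 1

Stokes: integral_partial_R omega = integral_R d omega with d omega = (∂Q/∂x - ∂P/∂y) dx ∧ dy.
  ∂Q/∂x = 6*x
  ∂P/∂y = 4*y
  integrand = ∂Q/∂x - ∂P/∂y = 6*x - 4*y.
Integrating over R: integral_0^1 integral_0^1 (6*x - 4*y) dx dy = 1.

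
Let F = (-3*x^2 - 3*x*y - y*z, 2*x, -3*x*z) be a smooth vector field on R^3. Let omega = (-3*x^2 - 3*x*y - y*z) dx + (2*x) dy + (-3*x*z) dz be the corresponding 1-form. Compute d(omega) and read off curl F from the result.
d(omega) = (0) dy ∧ dz + (-y + 3*z) dz ∧ dx + (3*x + z + 2) dx ∧ dy; curl F = (0, -y + 3*z, 3*x + z + 2)

d omega = sum_{i<j} (∂f_j/∂x_i - ∂f_i/∂x_j) dx_i ∧ dx_j. Under the identification (dy ∧ dz, dz ∧ dx, dx ∧ dy) ↔ (e_x, e_y, e_z), the coefficients are exactly the components of curl F. Compute:
  ∂R/∂y - ∂Q/∂z = (0) - (0) = 0
  ∂P/∂z - ∂R/∂x = (-y) - (-3*z) = -y + 3*z
  ∂Q/∂x - ∂P/∂y = (2) - (-3*x - z) = 3*x + z + 2.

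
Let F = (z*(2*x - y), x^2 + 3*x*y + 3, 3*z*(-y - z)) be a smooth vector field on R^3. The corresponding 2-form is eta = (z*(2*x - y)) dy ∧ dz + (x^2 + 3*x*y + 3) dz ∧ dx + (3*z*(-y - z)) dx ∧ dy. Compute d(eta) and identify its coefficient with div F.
d(eta) = (3*x - 3*y - 4*z) dx ∧ dy ∧ dz; div F = 3*x - 3*y - 4*z

For a 2-form in R^3 of the form above, applying d gives a 3-form with coefficient ∂P/∂x + ∂Q/∂y + ∂R/∂z:
  ∂P/∂x = 2*z
  ∂Q/∂y = 3*x
  ∂R/∂z = -3*y - 6*z
Sum = 3*x - 3*y - 4*z, which is exactly div F.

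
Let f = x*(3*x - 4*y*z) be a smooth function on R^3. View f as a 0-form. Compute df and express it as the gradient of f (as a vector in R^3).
df = (6*x - 4*y*z) dx + (-4*x*z) dy + (-4*x*y) dz; grad f = (6*x - 4*y*z, -4*x*z, -4*x*y)

For a 0-form f, d f = (∂f/∂x) dx + (∂f/∂y) dy + (∂f/∂z) dz. The components of the vector representation are exactly the entries of grad f in Cartesian coordinates:
  ∂f/∂x = 6*x - 4*y*z
  ∂f/∂y = -4*x*z
  ∂f/∂z = -4*x*y.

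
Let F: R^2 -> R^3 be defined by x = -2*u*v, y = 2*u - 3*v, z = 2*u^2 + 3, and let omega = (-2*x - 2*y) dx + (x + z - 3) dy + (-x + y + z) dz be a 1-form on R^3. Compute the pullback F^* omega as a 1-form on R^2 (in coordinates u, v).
F^* omega = (8*u^3 + 8*u^2*v + 12*u^2 - 8*u*v^2 - 8*u*v + 12*u - 12*v^2) du + (2*u*(-4*u*v + u - 3*v)) dv

Using F^*(f dg) = (f ∘ F) d(g ∘ F), substitute each coordinate x_i by F_i(u, v) in f_i, and replace dx_i by d F_i = (∂F_i/∂u) du + (∂F_i/∂v) dv.
  For the x component: f_1(F) = 4*u*v - 4*u + 6*v; d F_1 = (-2*v) du + (-2*u) dv
  For the y component: f_2(F) = 2*u*(u - v); d F_2 = (2) du + (-3) dv
  For the z component: f_3(F) = 2*u^2 + 2*u*v + 2*u - 3*v + 3; d F_3 = (4*u) du + (0) dv
Combining and collecting du, dv coefficients:
  coeff of du: 8*u^3 + 8*u^2*v + 12*u^2 - 8*u*v^2 - 8*u*v + 12*u - 12*v^2
  coeff of dv: 2*u*(-4*u*v + u - 3*v)
F^* omega = (8*u^3 + 8*u^2*v + 12*u^2 - 8*u*v^2 - 8*u*v + 12*u - 12*v^2) du + (2*u*(-4*u*v + u - 3*v)) dv.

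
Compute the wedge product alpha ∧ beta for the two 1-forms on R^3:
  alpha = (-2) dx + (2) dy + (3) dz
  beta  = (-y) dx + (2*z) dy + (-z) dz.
alpha ∧ beta = (2*y - 4*z) dx ∧ dy + (3*y + 2*z) dx ∧ dz + (-8*z) dy ∧ dz

Distribute the wedge, using dx_i ∧ dx_j = -dx_j ∧ dx_i and dx_i ∧ dx_i = 0. For each pair (i, j) with i < j, the coefficient of dx_i ∧ dx_j in alpha ∧ beta is (alpha_i * beta_j - alpha_j * beta_i). Collecting: alpha ∧ beta = (2*y - 4*z) dx ∧ dy + (3*y + 2*z) dx ∧ dz + (-8*z) dy ∧ dz.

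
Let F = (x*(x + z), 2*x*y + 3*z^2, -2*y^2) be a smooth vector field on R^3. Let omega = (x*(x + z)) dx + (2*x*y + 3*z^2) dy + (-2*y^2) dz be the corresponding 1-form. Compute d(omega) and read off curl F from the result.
d(omega) = (-4*y - 6*z) dy ∧ dz + (x) dz ∧ dx + (2*y) dx ∧ dy; curl F = (-4*y - 6*z, x, 2*y)

d omega = sum_{i<j} (∂f_j/∂x_i - ∂f_i/∂x_j) dx_i ∧ dx_j. Under the identification (dy ∧ dz, dz ∧ dx, dx ∧ dy) ↔ (e_x, e_y, e_z), the coefficients are exactly the components of curl F. Compute:
  ∂R/∂y - ∂Q/∂z = (-4*y) - (6*z) = -4*y - 6*z
  ∂P/∂z - ∂R/∂x = (x) - (0) = x
  ∂Q/∂x - ∂P/∂y = (2*y) - (0) = 2*y.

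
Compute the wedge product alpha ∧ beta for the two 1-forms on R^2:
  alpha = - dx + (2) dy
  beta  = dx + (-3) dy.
alpha ∧ beta = (1) dx ∧ dy

Distribute the wedge, using dx_i ∧ dx_j = -dx_j ∧ dx_i and dx_i ∧ dx_i = 0. For each pair (i, j) with i < j, the coefficient of dx_i ∧ dx_j in alpha ∧ beta is (alpha_i * beta_j - alpha_j * beta_i). Collecting: alpha ∧ beta = (1) dx ∧ dy.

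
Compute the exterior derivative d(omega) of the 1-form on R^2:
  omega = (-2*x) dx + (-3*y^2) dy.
d(omega) = 0

For a 1-form omega = sum_i f_i dx_i, the exterior derivative is
  d(omega) = sum_{i < j} (∂f_j/∂x_i - ∂f_i/∂x_j) dx_i ∧ dx_j.

Assembling: d(omega) = 0.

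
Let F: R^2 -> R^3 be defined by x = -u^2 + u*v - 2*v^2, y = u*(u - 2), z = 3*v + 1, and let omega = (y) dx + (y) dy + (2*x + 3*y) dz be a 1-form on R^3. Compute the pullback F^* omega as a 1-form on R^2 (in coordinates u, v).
F^* omega = (u*(u*v - 2*u - 2*v + 4)) du + (u^3 - 4*u^2*v + u^2 + 14*u*v - 18*u - 12*v^2) dv

Using F^*(f dg) = (f ∘ F) d(g ∘ F), substitute each coordinate x_i by F_i(u, v) in f_i, and replace dx_i by d F_i = (∂F_i/∂u) du + (∂F_i/∂v) dv.
  For the x component: f_1(F) = u*(u - 2); d F_1 = (-2*u + v) du + (u - 4*v) dv
  For the y component: f_2(F) = u*(u - 2); d F_2 = (2*u - 2) du + (0) dv
  For the z component: f_3(F) = u^2 + 2*u*v - 6*u - 4*v^2; d F_3 = (0) du + (3) dv
Combining and collecting du, dv coefficients:
  coeff of du: u*(u*v - 2*u - 2*v + 4)
  coeff of dv: u^3 - 4*u^2*v + u^2 + 14*u*v - 18*u - 12*v^2
F^* omega = (u*(u*v - 2*u - 2*v + 4)) du + (u^3 - 4*u^2*v + u^2 + 14*u*v - 18*u - 12*v^2) dv.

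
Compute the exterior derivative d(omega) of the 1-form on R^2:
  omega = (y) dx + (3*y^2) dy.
d(omega) = (-1) dx ∧ dy

For a 1-form omega = sum_i f_i dx_i, the exterior derivative is
  d(omega) = sum_{i < j} (∂f_j/∂x_i - ∂f_i/∂x_j) dx_i ∧ dx_j.
  coefficient of dx ∧ dy: ∂f_2/∂x - ∂f_1/∂y = ∂(3*y^2)/∂x - ∂(y)/∂y = -1
Assembling: d(omega) = (-1) dx ∧ dy.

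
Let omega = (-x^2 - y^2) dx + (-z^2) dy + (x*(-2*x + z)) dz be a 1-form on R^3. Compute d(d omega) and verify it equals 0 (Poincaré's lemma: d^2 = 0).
d(d omega) = 0

Step 1: d omega = sum_{i<j} (∂f_j/∂x_i - ∂f_i/∂x_j) dx_i ∧ dx_j:
  coeff of dx ∧ dy: 2*y
  coeff of dx ∧ dz: -4*x + z
  coeff of dy ∧ dz: 2*z
Step 2: Apply d again to each 2-form coefficient. The only possible 3-form in R^3 is dx ∧ dy ∧ dz, with coefficient
  ∂(coeff of dy∧dz)/∂x - ∂(coeff of dx∧dz)/∂y + ∂(coeff of dx∧dy)/∂z
  = ∂/∂x (2*z) - ∂/∂y (-4*x + z) + ∂/∂z (2*y).
Each of these terms simplifies to sums of mixed partials that cancel in pairs. The result is 0 (by equality of mixed partials for smooth functions — Schwarz / Clairaut).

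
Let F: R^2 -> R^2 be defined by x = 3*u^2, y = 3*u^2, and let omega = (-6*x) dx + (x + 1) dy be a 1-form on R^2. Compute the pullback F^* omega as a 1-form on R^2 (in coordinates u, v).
F^* omega = (-90*u^3 + 6*u) du

Using F^*(f dg) = (f ∘ F) d(g ∘ F), substitute each coordinate x_i by F_i(u, v) in f_i, and replace dx_i by d F_i = (∂F_i/∂u) du + (∂F_i/∂v) dv.
  For the x component: f_1(F) = -18*u^2; d F_1 = (6*u) du + (0) dv
  For the y component: f_2(F) = 3*u^2 + 1; d F_2 = (6*u) du + (0) dv
Combining and collecting du, dv coefficients:
  coeff of du: -90*u^3 + 6*u
  coeff of dv: 0
F^* omega = (-90*u^3 + 6*u) du.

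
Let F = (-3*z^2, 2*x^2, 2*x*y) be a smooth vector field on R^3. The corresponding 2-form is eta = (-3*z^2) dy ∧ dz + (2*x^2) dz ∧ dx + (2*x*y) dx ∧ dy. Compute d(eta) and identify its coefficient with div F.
d(eta) = (0) dx ∧ dy ∧ dz; div F = 0

For a 2-form in R^3 of the form above, applying d gives a 3-form with coefficient ∂P/∂x + ∂Q/∂y + ∂R/∂z:
  ∂P/∂x = 0
  ∂Q/∂y = 0
  ∂R/∂z = 0
Sum = 0, which is exactly div F.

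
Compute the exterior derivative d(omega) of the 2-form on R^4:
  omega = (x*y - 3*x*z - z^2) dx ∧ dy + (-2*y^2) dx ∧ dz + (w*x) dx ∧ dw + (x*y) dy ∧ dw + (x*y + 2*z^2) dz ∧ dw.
d(omega) = (-3*x + 4*y - 2*z) dx ∧ dy ∧ dz + (y) dx ∧ dy ∧ dw + (y) dx ∧ dz ∧ dw + (x) dy ∧ dz ∧ dw

For a 2-form omega = sum_{i<j} g_{ij} dx_i ∧ dx_j, the exterior derivative is
  d(omega) = sum_{i<j} d(g_{ij}) ∧ dx_i ∧ dx_j = sum_{i<j, k} (∂g_{ij}/∂x_k) dx_k ∧ dx_i ∧ dx_j.
Expand each term, using dx_k ∧ dx_i ∧ dx_j = sgn(permutation) dx_{(a)} ∧ dx_{(b)} ∧ dx_{(c)} with (a < b < c) sorted:
  d(x*y - 3*x*z - z^2) includes (∂/∂z)(x*y - 3*x*z - z^2) dz = (-3*x - 2*z) dz, which multiplied by dx ∧ dy gives (-3*x - 2*z) dx ∧ dy ∧ dz
  d(-2*y^2) includes (∂/∂y)(-2*y^2) dy = (-4*y) dy, which multiplied by dx ∧ dz gives (4*y) dx ∧ dy ∧ dz
  d(x*y) includes (∂/∂x)(x*y) dx = (y) dx, which multiplied by dy ∧ dw gives (y) dx ∧ dy ∧ dw
  d(x*y + 2*z^2) includes (∂/∂x)(x*y + 2*z^2) dx = (y) dx, which multiplied by dz ∧ dw gives (y) dx ∧ dz ∧ dw
  d(x*y + 2*z^2) includes (∂/∂y)(x*y + 2*z^2) dy = (x) dy, which multiplied by dz ∧ dw gives (x) dy ∧ dz ∧ dw
Collecting like 3-forms: d(omega) = (-3*x + 4*y - 2*z) dx ∧ dy ∧ dz + (y) dx ∧ dy ∧ dw + (y) dx ∧ dz ∧ dw + (x) dy ∧ dz ∧ dw.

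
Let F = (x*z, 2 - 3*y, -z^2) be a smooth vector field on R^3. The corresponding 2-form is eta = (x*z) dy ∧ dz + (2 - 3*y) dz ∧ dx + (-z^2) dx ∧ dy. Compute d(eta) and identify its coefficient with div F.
d(eta) = (-z - 3) dx ∧ dy ∧ dz; div F = -z - 3

For a 2-form in R^3 of the form above, applying d gives a 3-form with coefficient ∂P/∂x + ∂Q/∂y + ∂R/∂z:
  ∂P/∂x = z
  ∂Q/∂y = -3
  ∂R/∂z = -2*z
Sum = -z - 3, which is exactly div F.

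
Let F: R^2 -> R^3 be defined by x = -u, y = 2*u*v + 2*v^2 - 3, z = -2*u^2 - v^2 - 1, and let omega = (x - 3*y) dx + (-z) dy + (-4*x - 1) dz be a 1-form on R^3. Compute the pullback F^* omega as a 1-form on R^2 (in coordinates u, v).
F^* omega = (4*u^2*v - 16*u^2 + 6*u*v + 5*u + 2*v^3 + 6*v^2 + 2*v - 9) du + (4*u^3 + 8*u^2*v + 2*u*v^2 - 8*u*v + 2*u + 4*v^3 + 6*v) dv

Using F^*(f dg) = (f ∘ F) d(g ∘ F), substitute each coordinate x_i by F_i(u, v) in f_i, and replace dx_i by d F_i = (∂F_i/∂u) du + (∂F_i/∂v) dv.
  For the x component: f_1(F) = -6*u*v - u - 6*v^2 + 9; d F_1 = (-1) du + (0) dv
  For the y component: f_2(F) = 2*u^2 + v^2 + 1; d F_2 = (2*v) du + (2*u + 4*v) dv
  For the z component: f_3(F) = 4*u - 1; d F_3 = (-4*u) du + (-2*v) dv
Combining and collecting du, dv coefficients:
  coeff of du: 4*u^2*v - 16*u^2 + 6*u*v + 5*u + 2*v^3 + 6*v^2 + 2*v - 9
  coeff of dv: 4*u^3 + 8*u^2*v + 2*u*v^2 - 8*u*v + 2*u + 4*v^3 + 6*v
F^* omega = (4*u^2*v - 16*u^2 + 6*u*v + 5*u + 2*v^3 + 6*v^2 + 2*v - 9) du + (4*u^3 + 8*u^2*v + 2*u*v^2 - 8*u*v + 2*u + 4*v^3 + 6*v) dv.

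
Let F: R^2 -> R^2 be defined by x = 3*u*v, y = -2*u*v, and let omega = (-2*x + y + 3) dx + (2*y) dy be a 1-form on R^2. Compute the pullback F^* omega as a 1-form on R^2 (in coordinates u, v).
F^* omega = (v*(-16*u*v + 9)) du + (u*(-16*u*v + 9)) dv

Using F^*(f dg) = (f ∘ F) d(g ∘ F), substitute each coordinate x_i by F_i(u, v) in f_i, and replace dx_i by d F_i = (∂F_i/∂u) du + (∂F_i/∂v) dv.
  For the x component: f_1(F) = -8*u*v + 3; d F_1 = (3*v) du + (3*u) dv
  For the y component: f_2(F) = -4*u*v; d F_2 = (-2*v) du + (-2*u) dv
Combining and collecting du, dv coefficients:
  coeff of du: v*(-16*u*v + 9)
  coeff of dv: u*(-16*u*v + 9)
F^* omega = (v*(-16*u*v + 9)) du + (u*(-16*u*v + 9)) dv.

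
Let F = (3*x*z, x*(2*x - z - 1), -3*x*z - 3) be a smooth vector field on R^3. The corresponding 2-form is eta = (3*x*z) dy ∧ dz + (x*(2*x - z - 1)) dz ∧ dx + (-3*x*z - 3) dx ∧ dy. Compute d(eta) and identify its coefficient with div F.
d(eta) = (-3*x + 3*z) dx ∧ dy ∧ dz; div F = -3*x + 3*z

For a 2-form in R^3 of the form above, applying d gives a 3-form with coefficient ∂P/∂x + ∂Q/∂y + ∂R/∂z:
  ∂P/∂x = 3*z
  ∂Q/∂y = 0
  ∂R/∂z = -3*x
Sum = -3*x + 3*z, which is exactly div F.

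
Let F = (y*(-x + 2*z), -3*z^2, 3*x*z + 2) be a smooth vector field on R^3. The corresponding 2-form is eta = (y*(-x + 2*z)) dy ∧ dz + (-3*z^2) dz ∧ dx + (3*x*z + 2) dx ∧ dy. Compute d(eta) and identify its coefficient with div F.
d(eta) = (3*x - y) dx ∧ dy ∧ dz; div F = 3*x - y

For a 2-form in R^3 of the form above, applying d gives a 3-form with coefficient ∂P/∂x + ∂Q/∂y + ∂R/∂z:
  ∂P/∂x = -y
  ∂Q/∂y = 0
  ∂R/∂z = 3*x
Sum = 3*x - y, which is exactly div F.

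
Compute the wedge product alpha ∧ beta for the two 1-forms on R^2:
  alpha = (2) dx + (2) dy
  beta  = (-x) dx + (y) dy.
alpha ∧ beta = (2*x + 2*y) dx ∧ dy

Distribute the wedge, using dx_i ∧ dx_j = -dx_j ∧ dx_i and dx_i ∧ dx_i = 0. For each pair (i, j) with i < j, the coefficient of dx_i ∧ dx_j in alpha ∧ beta is (alpha_i * beta_j - alpha_j * beta_i). Collecting: alpha ∧ beta = (2*x + 2*y) dx ∧ dy.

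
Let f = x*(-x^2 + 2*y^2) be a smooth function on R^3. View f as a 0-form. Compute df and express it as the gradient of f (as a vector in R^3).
df = (-3*x^2 + 2*y^2) dx + (4*x*y) dy + (0) dz; grad f = (-3*x^2 + 2*y^2, 4*x*y, 0)

For a 0-form f, d f = (∂f/∂x) dx + (∂f/∂y) dy + (∂f/∂z) dz. The components of the vector representation are exactly the entries of grad f in Cartesian coordinates:
  ∂f/∂x = -3*x^2 + 2*y^2
  ∂f/∂y = 4*x*y
  ∂f/∂z = 0.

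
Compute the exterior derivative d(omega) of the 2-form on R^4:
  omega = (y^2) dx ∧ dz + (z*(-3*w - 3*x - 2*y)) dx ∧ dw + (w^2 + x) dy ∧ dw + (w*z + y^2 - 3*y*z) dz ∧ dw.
d(omega) = (-2*y) dx ∧ dy ∧ dz + (2*z + 1) dx ∧ dy ∧ dw + (3*w + 3*x + 2*y) dx ∧ dz ∧ dw + (2*y - 3*z) dy ∧ dz ∧ dw

For a 2-form omega = sum_{i<j} g_{ij} dx_i ∧ dx_j, the exterior derivative is
  d(omega) = sum_{i<j} d(g_{ij}) ∧ dx_i ∧ dx_j = sum_{i<j, k} (∂g_{ij}/∂x_k) dx_k ∧ dx_i ∧ dx_j.
Expand each term, using dx_k ∧ dx_i ∧ dx_j = sgn(permutation) dx_{(a)} ∧ dx_{(b)} ∧ dx_{(c)} with (a < b < c) sorted:
  d(y^2) includes (∂/∂y)(y^2) dy = (2*y) dy, which multiplied by dx ∧ dz gives (-2*y) dx ∧ dy ∧ dz
  d(z*(-3*w - 3*x - 2*y)) includes (∂/∂y)(z*(-3*w - 3*x - 2*y)) dy = (-2*z) dy, which multiplied by dx ∧ dw gives (2*z) dx ∧ dy ∧ dw
  d(z*(-3*w - 3*x - 2*y)) includes (∂/∂z)(z*(-3*w - 3*x - 2*y)) dz = (-3*w - 3*x - 2*y) dz, which multiplied by dx ∧ dw gives (3*w + 3*x + 2*y) dx ∧ dz ∧ dw
  d(w^2 + x) includes (∂/∂x)(w^2 + x) dx = (1) dx, which multiplied by dy ∧ dw gives (1) dx ∧ dy ∧ dw
  d(w*z + y^2 - 3*y*z) includes (∂/∂y)(w*z + y^2 - 3*y*z) dy = (2*y - 3*z) dy, which multiplied by dz ∧ dw gives (2*y - 3*z) dy ∧ dz ∧ dw
Collecting like 3-forms: d(omega) = (-2*y) dx ∧ dy ∧ dz + (2*z + 1) dx ∧ dy ∧ dw + (3*w + 3*x + 2*y) dx ∧ dz ∧ dw + (2*y - 3*z) dy ∧ dz ∧ dw.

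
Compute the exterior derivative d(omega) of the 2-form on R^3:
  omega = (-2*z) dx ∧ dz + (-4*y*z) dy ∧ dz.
d(omega) = 0

For a 2-form omega = sum_{i<j} g_{ij} dx_i ∧ dx_j, the exterior derivative is
  d(omega) = sum_{i<j} d(g_{ij}) ∧ dx_i ∧ dx_j = sum_{i<j, k} (∂g_{ij}/∂x_k) dx_k ∧ dx_i ∧ dx_j.
Expand each term, using dx_k ∧ dx_i ∧ dx_j = sgn(permutation) dx_{(a)} ∧ dx_{(b)} ∧ dx_{(c)} with (a < b < c) sorted:

Collecting like 3-forms: d(omega) = 0.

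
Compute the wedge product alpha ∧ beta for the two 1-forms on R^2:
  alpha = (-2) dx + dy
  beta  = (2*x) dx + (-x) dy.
alpha ∧ beta = 0

Distribute the wedge, using dx_i ∧ dx_j = -dx_j ∧ dx_i and dx_i ∧ dx_i = 0. For each pair (i, j) with i < j, the coefficient of dx_i ∧ dx_j in alpha ∧ beta is (alpha_i * beta_j - alpha_j * beta_i). Collecting: alpha ∧ beta = 0.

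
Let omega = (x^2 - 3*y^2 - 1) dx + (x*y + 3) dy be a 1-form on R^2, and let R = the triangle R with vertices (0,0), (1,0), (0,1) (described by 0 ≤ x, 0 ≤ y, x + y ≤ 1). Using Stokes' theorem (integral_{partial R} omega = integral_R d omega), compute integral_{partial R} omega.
integral_(partial R) omega = 7/6

Stokes: integral_partial_R omega = integral_R d omega with d omega = (∂Q/∂x - ∂P/∂y) dx ∧ dy.
  ∂Q/∂x = y
  ∂P/∂y = -6*y
  integrand = ∂Q/∂x - ∂P/∂y = 7*y.
Integrating over R: integral_0^1 integral_0^{1-x} (7*y) dy dx = 7/6.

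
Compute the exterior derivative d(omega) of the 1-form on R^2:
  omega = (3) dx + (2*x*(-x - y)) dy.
d(omega) = (-4*x - 2*y) dx ∧ dy

For a 1-form omega = sum_i f_i dx_i, the exterior derivative is
  d(omega) = sum_{i < j} (∂f_j/∂x_i - ∂f_i/∂x_j) dx_i ∧ dx_j.
  coefficient of dx ∧ dy: ∂f_2/∂x - ∂f_1/∂y = ∂(2*x*(-x - y))/∂x - ∂(3)/∂y = -4*x - 2*y
Assembling: d(omega) = (-4*x - 2*y) dx ∧ dy.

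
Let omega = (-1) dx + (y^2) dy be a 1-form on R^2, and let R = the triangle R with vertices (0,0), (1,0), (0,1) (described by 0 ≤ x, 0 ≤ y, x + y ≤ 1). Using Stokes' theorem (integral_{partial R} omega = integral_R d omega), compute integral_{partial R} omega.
integral_(partial R) omega = 0

Stokes: integral_partial_R omega = integral_R d omega with d omega = (∂Q/∂x - ∂P/∂y) dx ∧ dy.
  ∂Q/∂x = 0
  ∂P/∂y = 0
  integrand = ∂Q/∂x - ∂P/∂y = 0.
Integrating over R: integral_0^1 integral_0^{1-x} (0) dy dx = 0.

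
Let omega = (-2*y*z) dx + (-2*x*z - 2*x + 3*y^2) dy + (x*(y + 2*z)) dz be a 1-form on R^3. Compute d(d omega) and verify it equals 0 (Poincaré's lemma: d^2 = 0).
d(d omega) = 0

Step 1: d omega = sum_{i<j} (∂f_j/∂x_i - ∂f_i/∂x_j) dx_i ∧ dx_j:
  coeff of dx ∧ dy: -2
  coeff of dx ∧ dz: 3*y + 2*z
  coeff of dy ∧ dz: 3*x
Step 2: Apply d again to each 2-form coefficient. The only possible 3-form in R^3 is dx ∧ dy ∧ dz, with coefficient
  ∂(coeff of dy∧dz)/∂x - ∂(coeff of dx∧dz)/∂y + ∂(coeff of dx∧dy)/∂z
  = ∂/∂x (3*x) - ∂/∂y (3*y + 2*z) + ∂/∂z (-2).
Each of these terms simplifies to sums of mixed partials that cancel in pairs. The result is 0 (by equality of mixed partials for smooth functions — Schwarz / Clairaut).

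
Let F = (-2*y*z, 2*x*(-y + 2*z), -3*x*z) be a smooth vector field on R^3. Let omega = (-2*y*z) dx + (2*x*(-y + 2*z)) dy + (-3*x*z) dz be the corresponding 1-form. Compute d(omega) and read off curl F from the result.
d(omega) = (-4*x) dy ∧ dz + (-2*y + 3*z) dz ∧ dx + (-2*y + 6*z) dx ∧ dy; curl F = (-4*x, -2*y + 3*z, -2*y + 6*z)

d omega = sum_{i<j} (∂f_j/∂x_i - ∂f_i/∂x_j) dx_i ∧ dx_j. Under the identification (dy ∧ dz, dz ∧ dx, dx ∧ dy) ↔ (e_x, e_y, e_z), the coefficients are exactly the components of curl F. Compute:
  ∂R/∂y - ∂Q/∂z = (0) - (4*x) = -4*x
  ∂P/∂z - ∂R/∂x = (-2*y) - (-3*z) = -2*y + 3*z
  ∂Q/∂x - ∂P/∂y = (-2*y + 4*z) - (-2*z) = -2*y + 6*z.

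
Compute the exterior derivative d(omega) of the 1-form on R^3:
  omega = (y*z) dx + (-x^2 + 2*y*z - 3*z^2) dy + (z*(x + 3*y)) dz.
d(omega) = (-2*x - z) dx ∧ dy + (-y + z) dx ∧ dz + (-2*y + 9*z) dy ∧ dz

For a 1-form omega = sum_i f_i dx_i, the exterior derivative is
  d(omega) = sum_{i < j} (∂f_j/∂x_i - ∂f_i/∂x_j) dx_i ∧ dx_j.
  coefficient of dx ∧ dy: ∂f_2/∂x - ∂f_1/∂y = ∂(-x^2 + 2*y*z - 3*z^2)/∂x - ∂(y*z)/∂y = -2*x - z
  coefficient of dx ∧ dz: ∂f_3/∂x - ∂f_1/∂z = ∂(z*(x + 3*y))/∂x - ∂(y*z)/∂z = -y + z
  coefficient of dy ∧ dz: ∂f_3/∂y - ∂f_2/∂z = ∂(z*(x + 3*y))/∂y - ∂(-x^2 + 2*y*z - 3*z^2)/∂z = -2*y + 9*z
Assembling: d(omega) = (-2*x - z) dx ∧ dy + (-y + z) dx ∧ dz + (-2*y + 9*z) dy ∧ dz.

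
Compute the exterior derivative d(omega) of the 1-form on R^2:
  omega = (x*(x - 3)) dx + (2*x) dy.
d(omega) = (2) dx ∧ dy

For a 1-form omega = sum_i f_i dx_i, the exterior derivative is
  d(omega) = sum_{i < j} (∂f_j/∂x_i - ∂f_i/∂x_j) dx_i ∧ dx_j.
  coefficient of dx ∧ dy: ∂f_2/∂x - ∂f_1/∂y = ∂(2*x)/∂x - ∂(x*(x - 3))/∂y = 2
Assembling: d(omega) = (2) dx ∧ dy.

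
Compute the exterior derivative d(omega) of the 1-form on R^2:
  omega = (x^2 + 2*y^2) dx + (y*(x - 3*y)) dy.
d(omega) = (-3*y) dx ∧ dy

For a 1-form omega = sum_i f_i dx_i, the exterior derivative is
  d(omega) = sum_{i < j} (∂f_j/∂x_i - ∂f_i/∂x_j) dx_i ∧ dx_j.
  coefficient of dx ∧ dy: ∂f_2/∂x - ∂f_1/∂y = ∂(y*(x - 3*y))/∂x - ∂(x^2 + 2*y^2)/∂y = -3*y
Assembling: d(omega) = (-3*y) dx ∧ dy.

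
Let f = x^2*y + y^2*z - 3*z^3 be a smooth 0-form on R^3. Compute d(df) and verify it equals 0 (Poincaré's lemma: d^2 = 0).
d(df) = 0

Step 1: df = sum_i (∂f/∂x_i) dx_i = (2*x*y) dx + (x^2 + 2*y*z) dy + (y^2 - 9*z^2) dz.
Step 2: Apply d again. Using the 1-form formula, the coefficient of dx ∧ dy in d(df) is ∂^2 f/∂x ∂y - ∂^2 f/∂y ∂x = (2*x) - (2*x) = 0 (equality of mixed partials for smooth f).
Similarly for dx ∧ dz and dy ∧ dz — all coefficients vanish. So d(df) = 0.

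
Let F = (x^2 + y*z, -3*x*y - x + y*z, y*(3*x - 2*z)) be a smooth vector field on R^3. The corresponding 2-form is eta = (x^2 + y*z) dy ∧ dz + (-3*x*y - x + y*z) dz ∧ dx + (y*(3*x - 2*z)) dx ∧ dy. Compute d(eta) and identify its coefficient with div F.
d(eta) = (-x - 2*y + z) dx ∧ dy ∧ dz; div F = -x - 2*y + z

For a 2-form in R^3 of the form above, applying d gives a 3-form with coefficient ∂P/∂x + ∂Q/∂y + ∂R/∂z:
  ∂P/∂x = 2*x
  ∂Q/∂y = -3*x + z
  ∂R/∂z = -2*y
Sum = -x - 2*y + z, which is exactly div F.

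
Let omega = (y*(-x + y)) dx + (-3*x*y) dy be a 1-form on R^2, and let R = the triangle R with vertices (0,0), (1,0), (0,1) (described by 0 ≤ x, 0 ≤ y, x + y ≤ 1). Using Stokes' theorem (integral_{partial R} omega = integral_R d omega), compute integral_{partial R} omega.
integral_(partial R) omega = -2/3

Stokes: integral_partial_R omega = integral_R d omega with d omega = (∂Q/∂x - ∂P/∂y) dx ∧ dy.
  ∂Q/∂x = -3*y
  ∂P/∂y = -x + 2*y
  integrand = ∂Q/∂x - ∂P/∂y = x - 5*y.
Integrating over R: integral_0^1 integral_0^{1-x} (x - 5*y) dy dx = -2/3.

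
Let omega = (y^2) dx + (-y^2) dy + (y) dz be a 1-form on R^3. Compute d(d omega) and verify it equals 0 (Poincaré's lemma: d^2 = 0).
d(d omega) = 0

Step 1: d omega = sum_{i<j} (∂f_j/∂x_i - ∂f_i/∂x_j) dx_i ∧ dx_j:
  coeff of dx ∧ dy: -2*y
  coeff of dx ∧ dz: 0
  coeff of dy ∧ dz: 1
Step 2: Apply d again to each 2-form coefficient. The only possible 3-form in R^3 is dx ∧ dy ∧ dz, with coefficient
  ∂(coeff of dy∧dz)/∂x - ∂(coeff of dx∧dz)/∂y + ∂(coeff of dx∧dy)/∂z
  = ∂/∂x (1) - ∂/∂y (0) + ∂/∂z (-2*y).
Each of these terms simplifies to sums of mixed partials that cancel in pairs. The result is 0 (by equality of mixed partials for smooth functions — Schwarz / Clairaut).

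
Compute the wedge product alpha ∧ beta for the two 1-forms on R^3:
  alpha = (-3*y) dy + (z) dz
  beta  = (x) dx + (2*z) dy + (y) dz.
alpha ∧ beta = (3*x*y) dx ∧ dy + (-3*y^2 - 2*z^2) dy ∧ dz + (-x*z) dx ∧ dz

Distribute the wedge, using dx_i ∧ dx_j = -dx_j ∧ dx_i and dx_i ∧ dx_i = 0. For each pair (i, j) with i < j, the coefficient of dx_i ∧ dx_j in alpha ∧ beta is (alpha_i * beta_j - alpha_j * beta_i). Collecting: alpha ∧ beta = (3*x*y) dx ∧ dy + (-3*y^2 - 2*z^2) dy ∧ dz + (-x*z) dx ∧ dz.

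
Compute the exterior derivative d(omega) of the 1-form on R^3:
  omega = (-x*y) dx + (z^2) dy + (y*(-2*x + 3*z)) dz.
d(omega) = (x) dx ∧ dy + (-2*y) dx ∧ dz + (-2*x + z) dy ∧ dz

For a 1-form omega = sum_i f_i dx_i, the exterior derivative is
  d(omega) = sum_{i < j} (∂f_j/∂x_i - ∂f_i/∂x_j) dx_i ∧ dx_j.
  coefficient of dx ∧ dy: ∂f_2/∂x - ∂f_1/∂y = ∂(z^2)/∂x - ∂(-x*y)/∂y = x
  coefficient of dx ∧ dz: ∂f_3/∂x - ∂f_1/∂z = ∂(y*(-2*x + 3*z))/∂x - ∂(-x*y)/∂z = -2*y
  coefficient of dy ∧ dz: ∂f_3/∂y - ∂f_2/∂z = ∂(y*(-2*x + 3*z))/∂y - ∂(z^2)/∂z = -2*x + z
Assembling: d(omega) = (x) dx ∧ dy + (-2*y) dx ∧ dz + (-2*x + z) dy ∧ dz.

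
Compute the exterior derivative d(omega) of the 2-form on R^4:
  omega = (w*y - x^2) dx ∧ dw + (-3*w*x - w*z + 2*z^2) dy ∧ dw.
d(omega) = (-4*w) dx ∧ dy ∧ dw + (w - 4*z) dy ∧ dz ∧ dw

For a 2-form omega = sum_{i<j} g_{ij} dx_i ∧ dx_j, the exterior derivative is
  d(omega) = sum_{i<j} d(g_{ij}) ∧ dx_i ∧ dx_j = sum_{i<j, k} (∂g_{ij}/∂x_k) dx_k ∧ dx_i ∧ dx_j.
Expand each term, using dx_k ∧ dx_i ∧ dx_j = sgn(permutation) dx_{(a)} ∧ dx_{(b)} ∧ dx_{(c)} with (a < b < c) sorted:
  d(w*y - x^2) includes (∂/∂y)(w*y - x^2) dy = (w) dy, which multiplied by dx ∧ dw gives (-w) dx ∧ dy ∧ dw
  d(-3*w*x - w*z + 2*z^2) includes (∂/∂x)(-3*w*x - w*z + 2*z^2) dx = (-3*w) dx, which multiplied by dy ∧ dw gives (-3*w) dx ∧ dy ∧ dw
  d(-3*w*x - w*z + 2*z^2) includes (∂/∂z)(-3*w*x - w*z + 2*z^2) dz = (-w + 4*z) dz, which multiplied by dy ∧ dw gives (w - 4*z) dy ∧ dz ∧ dw
Collecting like 3-forms: d(omega) = (-4*w) dx ∧ dy ∧ dw + (w - 4*z) dy ∧ dz ∧ dw.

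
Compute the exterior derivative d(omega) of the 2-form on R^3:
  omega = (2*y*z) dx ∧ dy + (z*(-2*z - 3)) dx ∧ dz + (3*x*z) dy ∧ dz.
d(omega) = (2*y + 3*z) dx ∧ dy ∧ dz

For a 2-form omega = sum_{i<j} g_{ij} dx_i ∧ dx_j, the exterior derivative is
  d(omega) = sum_{i<j} d(g_{ij}) ∧ dx_i ∧ dx_j = sum_{i<j, k} (∂g_{ij}/∂x_k) dx_k ∧ dx_i ∧ dx_j.
Expand each term, using dx_k ∧ dx_i ∧ dx_j = sgn(permutation) dx_{(a)} ∧ dx_{(b)} ∧ dx_{(c)} with (a < b < c) sorted:
  d(2*y*z) includes (∂/∂z)(2*y*z) dz = (2*y) dz, which multiplied by dx ∧ dy gives (2*y) dx ∧ dy ∧ dz
  d(3*x*z) includes (∂/∂x)(3*x*z) dx = (3*z) dx, which multiplied by dy ∧ dz gives (3*z) dx ∧ dy ∧ dz
Collecting like 3-forms: d(omega) = (2*y + 3*z) dx ∧ dy ∧ dz.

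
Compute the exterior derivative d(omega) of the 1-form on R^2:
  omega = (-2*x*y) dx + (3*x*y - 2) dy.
d(omega) = (2*x + 3*y) dx ∧ dy

For a 1-form omega = sum_i f_i dx_i, the exterior derivative is
  d(omega) = sum_{i < j} (∂f_j/∂x_i - ∂f_i/∂x_j) dx_i ∧ dx_j.
  coefficient of dx ∧ dy: ∂f_2/∂x - ∂f_1/∂y = ∂(3*x*y - 2)/∂x - ∂(-2*x*y)/∂y = 2*x + 3*y
Assembling: d(omega) = (2*x + 3*y) dx ∧ dy.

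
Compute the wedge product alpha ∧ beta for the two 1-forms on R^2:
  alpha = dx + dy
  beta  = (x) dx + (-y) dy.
alpha ∧ beta = (-x - y) dx ∧ dy

Distribute the wedge, using dx_i ∧ dx_j = -dx_j ∧ dx_i and dx_i ∧ dx_i = 0. For each pair (i, j) with i < j, the coefficient of dx_i ∧ dx_j in alpha ∧ beta is (alpha_i * beta_j - alpha_j * beta_i). Collecting: alpha ∧ beta = (-x - y) dx ∧ dy.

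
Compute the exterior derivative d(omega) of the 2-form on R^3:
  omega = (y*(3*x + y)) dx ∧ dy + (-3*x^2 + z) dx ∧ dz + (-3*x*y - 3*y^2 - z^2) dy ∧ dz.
d(omega) = (-3*y) dx ∧ dy ∧ dz

For a 2-form omega = sum_{i<j} g_{ij} dx_i ∧ dx_j, the exterior derivative is
  d(omega) = sum_{i<j} d(g_{ij}) ∧ dx_i ∧ dx_j = sum_{i<j, k} (∂g_{ij}/∂x_k) dx_k ∧ dx_i ∧ dx_j.
Expand each term, using dx_k ∧ dx_i ∧ dx_j = sgn(permutation) dx_{(a)} ∧ dx_{(b)} ∧ dx_{(c)} with (a < b < c) sorted:
  d(-3*x*y - 3*y^2 - z^2) includes (∂/∂x)(-3*x*y - 3*y^2 - z^2) dx = (-3*y) dx, which multiplied by dy ∧ dz gives (-3*y) dx ∧ dy ∧ dz
Collecting like 3-forms: d(omega) = (-3*y) dx ∧ dy ∧ dz.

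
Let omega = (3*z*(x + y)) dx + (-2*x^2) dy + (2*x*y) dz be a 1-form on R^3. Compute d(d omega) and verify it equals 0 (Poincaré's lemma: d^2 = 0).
d(d omega) = 0

Step 1: d omega = sum_{i<j} (∂f_j/∂x_i - ∂f_i/∂x_j) dx_i ∧ dx_j:
  coeff of dx ∧ dy: -4*x - 3*z
  coeff of dx ∧ dz: -3*x - y
  coeff of dy ∧ dz: 2*x
Step 2: Apply d again to each 2-form coefficient. The only possible 3-form in R^3 is dx ∧ dy ∧ dz, with coefficient
  ∂(coeff of dy∧dz)/∂x - ∂(coeff of dx∧dz)/∂y + ∂(coeff of dx∧dy)/∂z
  = ∂/∂x (2*x) - ∂/∂y (-3*x - y) + ∂/∂z (-4*x - 3*z).
Each of these terms simplifies to sums of mixed partials that cancel in pairs. The result is 0 (by equality of mixed partials for smooth functions — Schwarz / Clairaut).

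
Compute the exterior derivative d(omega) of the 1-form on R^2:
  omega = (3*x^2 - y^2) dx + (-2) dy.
d(omega) = (2*y) dx ∧ dy

For a 1-form omega = sum_i f_i dx_i, the exterior derivative is
  d(omega) = sum_{i < j} (∂f_j/∂x_i - ∂f_i/∂x_j) dx_i ∧ dx_j.
  coefficient of dx ∧ dy: ∂f_2/∂x - ∂f_1/∂y = ∂(-2)/∂x - ∂(3*x^2 - y^2)/∂y = 2*y
Assembling: d(omega) = (2*y) dx ∧ dy.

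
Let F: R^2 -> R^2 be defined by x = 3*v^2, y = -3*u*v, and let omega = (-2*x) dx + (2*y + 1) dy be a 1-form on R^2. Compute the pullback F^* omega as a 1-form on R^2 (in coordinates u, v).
F^* omega = (3*v*(6*u*v - 1)) du + (18*u^2*v - 3*u - 36*v^3) dv

Using F^*(f dg) = (f ∘ F) d(g ∘ F), substitute each coordinate x_i by F_i(u, v) in f_i, and replace dx_i by d F_i = (∂F_i/∂u) du + (∂F_i/∂v) dv.
  For the x component: f_1(F) = -6*v^2; d F_1 = (0) du + (6*v) dv
  For the y component: f_2(F) = -6*u*v + 1; d F_2 = (-3*v) du + (-3*u) dv
Combining and collecting du, dv coefficients:
  coeff of du: 3*v*(6*u*v - 1)
  coeff of dv: 18*u^2*v - 3*u - 36*v^3
F^* omega = (3*v*(6*u*v - 1)) du + (18*u^2*v - 3*u - 36*v^3) dv.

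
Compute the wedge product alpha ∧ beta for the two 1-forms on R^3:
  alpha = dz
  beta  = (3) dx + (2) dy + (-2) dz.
alpha ∧ beta = (-3) dx ∧ dz + (-2) dy ∧ dz

Distribute the wedge, using dx_i ∧ dx_j = -dx_j ∧ dx_i and dx_i ∧ dx_i = 0. For each pair (i, j) with i < j, the coefficient of dx_i ∧ dx_j in alpha ∧ beta is (alpha_i * beta_j - alpha_j * beta_i). Collecting: alpha ∧ beta = (-3) dx ∧ dz + (-2) dy ∧ dz.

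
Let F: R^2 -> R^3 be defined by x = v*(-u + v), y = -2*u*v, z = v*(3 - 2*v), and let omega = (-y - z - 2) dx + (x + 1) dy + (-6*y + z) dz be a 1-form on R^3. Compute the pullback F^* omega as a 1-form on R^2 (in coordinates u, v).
F^* omega = (v^2*(3 - 4*v)) du + (v*(-48*u*v + 39*u + 12*v^2 - 24*v + 5)) dv

Using F^*(f dg) = (f ∘ F) d(g ∘ F), substitute each coordinate x_i by F_i(u, v) in f_i, and replace dx_i by d F_i = (∂F_i/∂u) du + (∂F_i/∂v) dv.
  For the x component: f_1(F) = 2*u*v + 2*v^2 - 3*v - 2; d F_1 = (-v) du + (-u + 2*v) dv
  For the y component: f_2(F) = -u*v + v^2 + 1; d F_2 = (-2*v) du + (-2*u) dv
  For the z component: f_3(F) = v*(12*u - 2*v + 3); d F_3 = (0) du + (3 - 4*v) dv
Combining and collecting du, dv coefficients:
  coeff of du: v^2*(3 - 4*v)
  coeff of dv: v*(-48*u*v + 39*u + 12*v^2 - 24*v + 5)
F^* omega = (v^2*(3 - 4*v)) du + (v*(-48*u*v + 39*u + 12*v^2 - 24*v + 5)) dv.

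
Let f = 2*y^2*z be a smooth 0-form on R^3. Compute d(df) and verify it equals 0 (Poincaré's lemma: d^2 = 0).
d(df) = 0

Step 1: df = sum_i (∂f/∂x_i) dx_i = (0) dx + (4*y*z) dy + (2*y^2) dz.
Step 2: Apply d again. Using the 1-form formula, the coefficient of dx ∧ dy in d(df) is ∂^2 f/∂x ∂y - ∂^2 f/∂y ∂x = (0) - (0) = 0 (equality of mixed partials for smooth f).
Similarly for dx ∧ dz and dy ∧ dz — all coefficients vanish. So d(df) = 0.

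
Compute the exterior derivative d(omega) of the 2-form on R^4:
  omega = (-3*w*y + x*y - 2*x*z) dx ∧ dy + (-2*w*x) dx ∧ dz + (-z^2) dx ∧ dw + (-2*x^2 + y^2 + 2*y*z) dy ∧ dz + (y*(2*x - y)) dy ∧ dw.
d(omega) = (-6*x) dx ∧ dy ∧ dz + (-y) dx ∧ dy ∧ dw + (-2*x + 2*z) dx ∧ dz ∧ dw

For a 2-form omega = sum_{i<j} g_{ij} dx_i ∧ dx_j, the exterior derivative is
  d(omega) = sum_{i<j} d(g_{ij}) ∧ dx_i ∧ dx_j = sum_{i<j, k} (∂g_{ij}/∂x_k) dx_k ∧ dx_i ∧ dx_j.
Expand each term, using dx_k ∧ dx_i ∧ dx_j = sgn(permutation) dx_{(a)} ∧ dx_{(b)} ∧ dx_{(c)} with (a < b < c) sorted:
  d(-3*w*y + x*y - 2*x*z) includes (∂/∂z)(-3*w*y + x*y - 2*x*z) dz = (-2*x) dz, which multiplied by dx ∧ dy gives (-2*x) dx ∧ dy ∧ dz
  d(-3*w*y + x*y - 2*x*z) includes (∂/∂w)(-3*w*y + x*y - 2*x*z) dw = (-3*y) dw, which multiplied by dx ∧ dy gives (-3*y) dx ∧ dy ∧ dw
  d(-2*w*x) includes (∂/∂w)(-2*w*x) dw = (-2*x) dw, which multiplied by dx ∧ dz gives (-2*x) dx ∧ dz ∧ dw
  d(-z^2) includes (∂/∂z)(-z^2) dz = (-2*z) dz, which multiplied by dx ∧ dw gives (2*z) dx ∧ dz ∧ dw
  d(-2*x^2 + y^2 + 2*y*z) includes (∂/∂x)(-2*x^2 + y^2 + 2*y*z) dx = (-4*x) dx, which multiplied by dy ∧ dz gives (-4*x) dx ∧ dy ∧ dz
  d(y*(2*x - y)) includes (∂/∂x)(y*(2*x - y)) dx = (2*y) dx, which multiplied by dy ∧ dw gives (2*y) dx ∧ dy ∧ dw
Collecting like 3-forms: d(omega) = (-6*x) dx ∧ dy ∧ dz + (-y) dx ∧ dy ∧ dw + (-2*x + 2*z) dx ∧ dz ∧ dw.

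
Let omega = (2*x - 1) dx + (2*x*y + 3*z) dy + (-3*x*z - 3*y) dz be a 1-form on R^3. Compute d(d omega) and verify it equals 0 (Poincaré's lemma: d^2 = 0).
d(d omega) = 0

Step 1: d omega = sum_{i<j} (∂f_j/∂x_i - ∂f_i/∂x_j) dx_i ∧ dx_j:
  coeff of dx ∧ dy: 2*y
  coeff of dx ∧ dz: -3*z
  coeff of dy ∧ dz: -6
Step 2: Apply d again to each 2-form coefficient. The only possible 3-form in R^3 is dx ∧ dy ∧ dz, with coefficient
  ∂(coeff of dy∧dz)/∂x - ∂(coeff of dx∧dz)/∂y + ∂(coeff of dx∧dy)/∂z
  = ∂/∂x (-6) - ∂/∂y (-3*z) + ∂/∂z (2*y).
Each of these terms simplifies to sums of mixed partials that cancel in pairs. The result is 0 (by equality of mixed partials for smooth functions — Schwarz / Clairaut).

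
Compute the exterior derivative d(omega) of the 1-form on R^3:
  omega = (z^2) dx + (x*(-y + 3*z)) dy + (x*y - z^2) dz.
d(omega) = (-y + 3*z) dx ∧ dy + (y - 2*z) dx ∧ dz + (-2*x) dy ∧ dz

For a 1-form omega = sum_i f_i dx_i, the exterior derivative is
  d(omega) = sum_{i < j} (∂f_j/∂x_i - ∂f_i/∂x_j) dx_i ∧ dx_j.
  coefficient of dx ∧ dy: ∂f_2/∂x - ∂f_1/∂y = ∂(x*(-y + 3*z))/∂x - ∂(z^2)/∂y = -y + 3*z
  coefficient of dx ∧ dz: ∂f_3/∂x - ∂f_1/∂z = ∂(x*y - z^2)/∂x - ∂(z^2)/∂z = y - 2*z
  coefficient of dy ∧ dz: ∂f_3/∂y - ∂f_2/∂z = ∂(x*y - z^2)/∂y - ∂(x*(-y + 3*z))/∂z = -2*x
Assembling: d(omega) = (-y + 3*z) dx ∧ dy + (y - 2*z) dx ∧ dz + (-2*x) dy ∧ dz.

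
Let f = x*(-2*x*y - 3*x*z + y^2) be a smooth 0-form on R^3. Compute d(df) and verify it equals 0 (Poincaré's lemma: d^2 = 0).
d(df) = 0

Step 1: df = sum_i (∂f/∂x_i) dx_i = (-4*x*y - 6*x*z + y^2) dx + (2*x*(-x + y)) dy + (-3*x^2) dz.
Step 2: Apply d again. Using the 1-form formula, the coefficient of dx ∧ dy in d(df) is ∂^2 f/∂x ∂y - ∂^2 f/∂y ∂x = (-4*x + 2*y) - (-4*x + 2*y) = 0 (equality of mixed partials for smooth f).
Similarly for dx ∧ dz and dy ∧ dz — all coefficients vanish. So d(df) = 0.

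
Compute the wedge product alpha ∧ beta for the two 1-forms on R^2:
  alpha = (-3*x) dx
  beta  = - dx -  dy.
alpha ∧ beta = (3*x) dx ∧ dy

Distribute the wedge, using dx_i ∧ dx_j = -dx_j ∧ dx_i and dx_i ∧ dx_i = 0. For each pair (i, j) with i < j, the coefficient of dx_i ∧ dx_j in alpha ∧ beta is (alpha_i * beta_j - alpha_j * beta_i). Collecting: alpha ∧ beta = (3*x) dx ∧ dy.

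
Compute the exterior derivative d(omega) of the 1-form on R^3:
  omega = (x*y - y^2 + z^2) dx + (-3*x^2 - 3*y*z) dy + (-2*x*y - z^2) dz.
d(omega) = (-7*x + 2*y) dx ∧ dy + (-2*y - 2*z) dx ∧ dz + (-2*x + 3*y) dy ∧ dz

For a 1-form omega = sum_i f_i dx_i, the exterior derivative is
  d(omega) = sum_{i < j} (∂f_j/∂x_i - ∂f_i/∂x_j) dx_i ∧ dx_j.
  coefficient of dx ∧ dy: ∂f_2/∂x - ∂f_1/∂y = ∂(-3*x^2 - 3*y*z)/∂x - ∂(x*y - y^2 + z^2)/∂y = -7*x + 2*y
  coefficient of dx ∧ dz: ∂f_3/∂x - ∂f_1/∂z = ∂(-2*x*y - z^2)/∂x - ∂(x*y - y^2 + z^2)/∂z = -2*y - 2*z
  coefficient of dy ∧ dz: ∂f_3/∂y - ∂f_2/∂z = ∂(-2*x*y - z^2)/∂y - ∂(-3*x^2 - 3*y*z)/∂z = -2*x + 3*y
Assembling: d(omega) = (-7*x + 2*y) dx ∧ dy + (-2*y - 2*z) dx ∧ dz + (-2*x + 3*y) dy ∧ dz.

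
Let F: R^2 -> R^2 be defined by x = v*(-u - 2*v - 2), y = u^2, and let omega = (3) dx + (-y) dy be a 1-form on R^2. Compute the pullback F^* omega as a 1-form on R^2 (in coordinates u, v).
F^* omega = (-2*u^3 - 3*v) du + (-3*u - 12*v - 6) dv

Using F^*(f dg) = (f ∘ F) d(g ∘ F), substitute each coordinate x_i by F_i(u, v) in f_i, and replace dx_i by d F_i = (∂F_i/∂u) du + (∂F_i/∂v) dv.
  For the x component: f_1(F) = 3; d F_1 = (-v) du + (-u - 4*v - 2) dv
  For the y component: f_2(F) = -u^2; d F_2 = (2*u) du + (0) dv
Combining and collecting du, dv coefficients:
  coeff of du: -2*u^3 - 3*v
  coeff of dv: -3*u - 12*v - 6
F^* omega = (-2*u^3 - 3*v) du + (-3*u - 12*v - 6) dv.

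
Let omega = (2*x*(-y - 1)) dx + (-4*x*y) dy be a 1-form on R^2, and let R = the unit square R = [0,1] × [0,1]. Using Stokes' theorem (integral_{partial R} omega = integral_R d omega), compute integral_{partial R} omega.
integral_(partial R) omega = -1

Stokes: integral_partial_R omega = integral_R d omega with d omega = (∂Q/∂x - ∂P/∂y) dx ∧ dy.
  ∂Q/∂x = -4*y
  ∂P/∂y = -2*x
  integrand = ∂Q/∂x - ∂P/∂y = 2*x - 4*y.
Integrating over R: integral_0^1 integral_0^1 (2*x - 4*y) dx dy = -1.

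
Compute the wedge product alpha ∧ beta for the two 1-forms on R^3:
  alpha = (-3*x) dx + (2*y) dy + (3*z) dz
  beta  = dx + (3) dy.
alpha ∧ beta = (-9*x - 2*y) dx ∧ dy + (-3*z) dx ∧ dz + (-9*z) dy ∧ dz

Distribute the wedge, using dx_i ∧ dx_j = -dx_j ∧ dx_i and dx_i ∧ dx_i = 0. For each pair (i, j) with i < j, the coefficient of dx_i ∧ dx_j in alpha ∧ beta is (alpha_i * beta_j - alpha_j * beta_i). Collecting: alpha ∧ beta = (-9*x - 2*y) dx ∧ dy + (-3*z) dx ∧ dz + (-9*z) dy ∧ dz.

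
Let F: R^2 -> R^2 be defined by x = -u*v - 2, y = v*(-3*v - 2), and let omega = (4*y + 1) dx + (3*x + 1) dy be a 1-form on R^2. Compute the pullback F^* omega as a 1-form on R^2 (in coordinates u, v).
F^* omega = (v*(12*v^2 + 8*v - 1)) du + (30*u*v^2 + 14*u*v - u + 30*v + 10) dv

Using F^*(f dg) = (f ∘ F) d(g ∘ F), substitute each coordinate x_i by F_i(u, v) in f_i, and replace dx_i by d F_i = (∂F_i/∂u) du + (∂F_i/∂v) dv.
  For the x component: f_1(F) = -12*v^2 - 8*v + 1; d F_1 = (-v) du + (-u) dv
  For the y component: f_2(F) = -3*u*v - 5; d F_2 = (0) du + (-6*v - 2) dv
Combining and collecting du, dv coefficients:
  coeff of du: v*(12*v^2 + 8*v - 1)
  coeff of dv: 30*u*v^2 + 14*u*v - u + 30*v + 10
F^* omega = (v*(12*v^2 + 8*v - 1)) du + (30*u*v^2 + 14*u*v - u + 30*v + 10) dv.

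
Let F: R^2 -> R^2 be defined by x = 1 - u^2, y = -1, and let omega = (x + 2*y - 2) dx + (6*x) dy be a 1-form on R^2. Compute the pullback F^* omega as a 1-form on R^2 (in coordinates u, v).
F^* omega = (2*u*(u^2 + 3)) du

Using F^*(f dg) = (f ∘ F) d(g ∘ F), substitute each coordinate x_i by F_i(u, v) in f_i, and replace dx_i by d F_i = (∂F_i/∂u) du + (∂F_i/∂v) dv.
  For the x component: f_1(F) = -u^2 - 3; d F_1 = (-2*u) du + (0) dv
  For the y component: f_2(F) = 6 - 6*u^2; d F_2 = (0) du + (0) dv
Combining and collecting du, dv coefficients:
  coeff of du: 2*u*(u^2 + 3)
  coeff of dv: 0
F^* omega = (2*u*(u^2 + 3)) du.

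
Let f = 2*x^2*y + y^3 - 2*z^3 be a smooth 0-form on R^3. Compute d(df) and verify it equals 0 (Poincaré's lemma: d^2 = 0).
d(df) = 0

Step 1: df = sum_i (∂f/∂x_i) dx_i = (4*x*y) dx + (2*x^2 + 3*y^2) dy + (-6*z^2) dz.
Step 2: Apply d again. Using the 1-form formula, the coefficient of dx ∧ dy in d(df) is ∂^2 f/∂x ∂y - ∂^2 f/∂y ∂x = (4*x) - (4*x) = 0 (equality of mixed partials for smooth f).
Similarly for dx ∧ dz and dy ∧ dz — all coefficients vanish. So d(df) = 0.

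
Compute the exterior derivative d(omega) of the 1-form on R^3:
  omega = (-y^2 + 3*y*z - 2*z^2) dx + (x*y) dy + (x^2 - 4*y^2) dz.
d(omega) = (3*y - 3*z) dx ∧ dy + (2*x - 3*y + 4*z) dx ∧ dz + (-8*y) dy ∧ dz

For a 1-form omega = sum_i f_i dx_i, the exterior derivative is
  d(omega) = sum_{i < j} (∂f_j/∂x_i - ∂f_i/∂x_j) dx_i ∧ dx_j.
  coefficient of dx ∧ dy: ∂f_2/∂x - ∂f_1/∂y = ∂(x*y)/∂x - ∂(-y^2 + 3*y*z - 2*z^2)/∂y = 3*y - 3*z
  coefficient of dx ∧ dz: ∂f_3/∂x - ∂f_1/∂z = ∂(x^2 - 4*y^2)/∂x - ∂(-y^2 + 3*y*z - 2*z^2)/∂z = 2*x - 3*y + 4*z
  coefficient of dy ∧ dz: ∂f_3/∂y - ∂f_2/∂z = ∂(x^2 - 4*y^2)/∂y - ∂(x*y)/∂z = -8*y
Assembling: d(omega) = (3*y - 3*z) dx ∧ dy + (2*x - 3*y + 4*z) dx ∧ dz + (-8*y) dy ∧ dz.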